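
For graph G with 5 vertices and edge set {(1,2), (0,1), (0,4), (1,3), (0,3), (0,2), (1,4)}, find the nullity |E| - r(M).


Cycle rank (nullity) = |E| - r(M) = |E| - (|V| - c).
|E| = 7, |V| = 5, c = 1.
Nullity = 7 - (5 - 1) = 7 - 4 = 3.

3


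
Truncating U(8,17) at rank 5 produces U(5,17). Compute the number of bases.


Truncating U(8,17) to rank 5 gives U(5,17).
Bases of U(5,17) are all 5-element subsets of 17 elements.
Number of bases = (17 choose 5) = 6188.

6188


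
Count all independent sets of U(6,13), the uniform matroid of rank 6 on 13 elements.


Independent sets of U(6,13) are all subsets of size <= 6.
Count = (13 choose 0) + (13 choose 1) + (13 choose 2) + (13 choose 3) + (13 choose 4) + (13 choose 5) + (13 choose 6)
     = 1 + 13 + 78 + 286 + 715 + 1287 + 1716
     = 4096.

4096


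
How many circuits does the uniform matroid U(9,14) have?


In U(9,14), circuits are the (10)-element subsets.
Any set of 10 elements is dependent, and removing any one element gives
an independent set of size 9, so it is a minimal dependent set.
Number of circuits = (14 choose 10) = 1001.

1001


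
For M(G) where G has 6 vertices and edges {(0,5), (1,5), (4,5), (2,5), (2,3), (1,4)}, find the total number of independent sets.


An independent set in a graphic matroid is an acyclic edge subset.
G has 6 vertices and 6 edges.
Enumerate all 2^6 = 64 subsets, checking for acyclicity.
Total independent sets = 56.

56


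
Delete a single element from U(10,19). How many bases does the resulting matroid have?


Deleting e from U(10,19) gives U(10,18) since n > r.
Bases of U(10,18) = C(18,10) = 18! / (10! * 8!) = 43758.

43758


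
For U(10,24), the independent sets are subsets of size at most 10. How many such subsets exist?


Independent sets of U(10,24) are all subsets of size <= 10.
Count = C(24,0) + C(24,1) + C(24,2) + C(24,3) + C(24,4) + C(24,5) + C(24,6) + C(24,7) + C(24,8) + C(24,9) + C(24,10)
     = 1 + 24 + 276 + 2024 + 10626 + 42504 + 134596 + 346104 + 735471 + 1307504 + 1961256
     = 4540386.

4540386


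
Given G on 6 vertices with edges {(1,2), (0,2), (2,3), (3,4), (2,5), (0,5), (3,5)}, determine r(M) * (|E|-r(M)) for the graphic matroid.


r(M) = |V| - c = 6 - 1 = 5.
nullity = |E| - r(M) = 7 - 5 = 2.
Product = 5 * 2 = 10.

10


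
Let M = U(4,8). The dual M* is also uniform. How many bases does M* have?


The dual of U(r,n) is U(n-r, n) = U(4,8).
Bases of U(4,8) are all (4)-element subsets.
|B(M*)| = C(8,4) = 8! / (4! * 4!) = 70.

70


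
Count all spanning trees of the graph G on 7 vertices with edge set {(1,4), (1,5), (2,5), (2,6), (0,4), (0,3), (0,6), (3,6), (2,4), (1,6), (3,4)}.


By Kirchhoff's matrix tree theorem, the number of spanning trees equals
the determinant of any cofactor of the Laplacian matrix L.
G has 7 vertices and 11 edges.
Computing the (6 x 6) cofactor determinant gives 192.

192


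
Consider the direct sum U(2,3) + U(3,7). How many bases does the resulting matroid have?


Bases of a direct sum M1 + M2: |B| = |B(M1)| * |B(M2)|.
|B(U(2,3))| = C(3,2) = 3.
|B(U(3,7))| = C(7,3) = 35.
Total bases = 3 * 35 = 105.

105


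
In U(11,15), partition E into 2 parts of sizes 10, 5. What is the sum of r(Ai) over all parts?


r(Ai) = min(|Ai|, 11) for each part.
Sum = min(10,11) + min(5,11)
    = 10 + 5
    = 15.

15


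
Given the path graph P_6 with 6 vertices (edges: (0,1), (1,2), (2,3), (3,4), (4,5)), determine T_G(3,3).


A path on 6 vertices is a tree with 5 edges.
T(x,y) = x^(5) for any tree.
T(3,3) = 3^5 = 243.

243


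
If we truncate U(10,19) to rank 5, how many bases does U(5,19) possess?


Truncating U(10,19) to rank 5 gives U(5,19).
Bases of U(5,19) are all 5-element subsets of 19 elements.
Number of bases = (19 choose 5) = 11628.

11628


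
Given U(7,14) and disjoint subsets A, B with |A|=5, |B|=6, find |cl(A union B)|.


|A union B| = 5 + 6 = 11 (disjoint).
In U(7,14), cl(S) = S if |S| < 7, else cl(S) = E.
Since 11 >= 7, cl(A union B) = E.
|cl(A union B)| = 14.

14


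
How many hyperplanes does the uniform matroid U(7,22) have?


Hyperplanes of U(7,22) are flats of rank 6.
In a uniform matroid, these are exactly the (6)-element subsets.
Count = C(22,6) = 22! / (6! * 16!) = 74613.

74613


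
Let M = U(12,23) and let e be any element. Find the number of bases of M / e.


Contracting e from U(12,23) gives U(11,22).
Bases of U(11,22) = C(22,11) = 22! / (11! * 11!) = 705432.

705432


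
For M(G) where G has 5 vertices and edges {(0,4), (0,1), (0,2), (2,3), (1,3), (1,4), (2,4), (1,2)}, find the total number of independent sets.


An independent set in a graphic matroid is an acyclic edge subset.
G has 5 vertices and 8 edges.
Enumerate all 2^8 = 256 subsets, checking for acyclicity.
Total independent sets = 128.

128


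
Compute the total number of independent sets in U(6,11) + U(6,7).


For a direct sum, |I(M1+M2)| = |I(M1)| * |I(M2)|.
|I(U(6,11))| = sum C(11,k) for k=0..6 = 1486.
|I(U(6,7))| = sum C(7,k) for k=0..6 = 127.
Total = 1486 * 127 = 188722.

188722


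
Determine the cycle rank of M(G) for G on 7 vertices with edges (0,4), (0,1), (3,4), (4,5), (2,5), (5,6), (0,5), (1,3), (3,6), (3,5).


Cycle rank (nullity) = |E| - r(M) = |E| - (|V| - c).
|E| = 10, |V| = 7, c = 1.
Nullity = 10 - (7 - 1) = 10 - 6 = 4.

4


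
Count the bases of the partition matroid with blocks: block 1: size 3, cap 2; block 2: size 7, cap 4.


A basis picks exactly ci elements from block i.
Number of bases = product of C(|Si|, ci).
= C(3,2) * C(7,4)
= 3 * 35
= 105.

105


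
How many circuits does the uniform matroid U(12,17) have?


In U(12,17), circuits are the (13)-element subsets.
Any set of 13 elements is dependent, and removing any one element gives
an independent set of size 12, so it is a minimal dependent set.
Number of circuits = C(17,13) = 17! / (13! * 4!) = 2380.

2380


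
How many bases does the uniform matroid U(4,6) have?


Bases of U(4,6) are all 4-element subsets of the 6-element ground set.
Number of bases = C(6,4).
C(6,4) = 6! / (4! * 2!) = 15.

15


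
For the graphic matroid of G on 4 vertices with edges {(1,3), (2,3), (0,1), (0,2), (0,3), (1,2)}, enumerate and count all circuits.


A circuit in a graphic matroid = edge set of a simple cycle.
G has 4 vertices and 6 edges.
Enumerating all minimal edge subsets forming cycles...
Total circuits found: 7.

7


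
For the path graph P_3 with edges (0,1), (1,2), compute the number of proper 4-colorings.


P(P_3, k) = k * (k-1)^(2).
P(4) = 4 * 3^2 = 4 * 9 = 36.

36


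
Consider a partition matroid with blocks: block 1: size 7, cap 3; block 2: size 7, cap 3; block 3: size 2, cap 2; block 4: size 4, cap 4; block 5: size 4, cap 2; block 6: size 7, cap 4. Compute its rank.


Rank of a partition matroid = sum of min(|Si|, ci) for each block.
= min(7,3) + min(7,3) + min(2,2) + min(4,4) + min(4,2) + min(7,4)
= 3 + 3 + 2 + 4 + 2 + 4
= 18.

18


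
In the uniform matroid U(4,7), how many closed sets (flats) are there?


Flats of U(4,7): every subset of size < 4 is a flat, plus E itself.
Count = (7 choose 0) + (7 choose 1) + (7 choose 2) + (7 choose 3) + 1
     = 1 + 7 + 21 + 35 + 1
     = 65.

65


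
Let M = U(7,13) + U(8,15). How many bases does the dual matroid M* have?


(M1+M2)* = M1* + M2*.
M1* = U(6,13), bases: C(13,6) = 1716.
M2* = U(7,15), bases: C(15,7) = 6435.
|B(M*)| = 1716 * 6435 = 11042460.

11042460


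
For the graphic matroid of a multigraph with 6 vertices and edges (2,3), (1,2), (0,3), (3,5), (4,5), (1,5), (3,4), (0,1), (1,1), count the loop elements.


In a graphic matroid, a loop is a self-loop edge (u,u) with rank 0.
Examining all 9 edges for self-loops...
Self-loops found: (1,1)
Number of loops = 1.

1


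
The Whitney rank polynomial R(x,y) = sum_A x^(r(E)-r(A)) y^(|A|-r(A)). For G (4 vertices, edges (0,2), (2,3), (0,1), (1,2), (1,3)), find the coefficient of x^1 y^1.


R(x,y) = sum over A in 2^E of x^(r(E)-r(A)) * y^(|A|-r(A)).
G has 4 vertices, 5 edges. r(E) = 3.
Enumerate all 2^5 = 32 subsets.
Count subsets with r(E)-r(A)=1 and |A|-r(A)=1: 2.

2


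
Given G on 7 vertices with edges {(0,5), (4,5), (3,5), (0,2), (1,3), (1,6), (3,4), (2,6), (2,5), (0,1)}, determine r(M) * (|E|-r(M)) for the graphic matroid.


r(M) = |V| - c = 7 - 1 = 6.
nullity = |E| - r(M) = 10 - 6 = 4.
Product = 6 * 4 = 24.

24


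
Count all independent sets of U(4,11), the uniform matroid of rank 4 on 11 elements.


Independent sets of U(4,11) are all subsets of size <= 4.
Count = C(11,0) + C(11,1) + C(11,2) + C(11,3) + C(11,4)
     = 1 + 11 + 55 + 165 + 330
     = 562.

562


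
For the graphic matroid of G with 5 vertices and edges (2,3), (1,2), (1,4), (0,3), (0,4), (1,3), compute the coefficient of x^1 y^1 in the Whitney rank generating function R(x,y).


R(x,y) = sum over A in 2^E of x^(r(E)-r(A)) * y^(|A|-r(A)).
G has 5 vertices, 6 edges. r(E) = 4.
Enumerate all 2^6 = 64 subsets.
Count subsets with r(E)-r(A)=1 and |A|-r(A)=1: 4.

4


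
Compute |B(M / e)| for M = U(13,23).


Contracting e from U(13,23) gives U(12,22).
Bases of U(12,22) = (22 choose 12) = 646646.

646646


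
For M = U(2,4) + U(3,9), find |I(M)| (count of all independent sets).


For a direct sum, |I(M1+M2)| = |I(M1)| * |I(M2)|.
|I(U(2,4))| = sum C(4,k) for k=0..2 = 11.
|I(U(3,9))| = sum C(9,k) for k=0..3 = 130.
Total = 11 * 130 = 1430.

1430


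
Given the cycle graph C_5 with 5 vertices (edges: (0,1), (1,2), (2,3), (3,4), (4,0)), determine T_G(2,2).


T(C_5; x,y) = x + x^2 + ... + x^(4) + y.
T(2,2) = 2^1 + 2^2 + 2^3 + 2^4 + 2
= 2 + 4 + 8 + 16 + 2
= 32.

32


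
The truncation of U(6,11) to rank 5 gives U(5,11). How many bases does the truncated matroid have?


Truncating U(6,11) to rank 5 gives U(5,11).
Bases of U(5,11) are all 5-element subsets of 11 elements.
Number of bases = (11 choose 5) = 462.

462


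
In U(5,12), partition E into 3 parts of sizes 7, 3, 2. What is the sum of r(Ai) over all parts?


r(Ai) = min(|Ai|, 5) for each part.
Sum = min(7,5) + min(3,5) + min(2,5)
    = 5 + 3 + 2
    = 10.

10


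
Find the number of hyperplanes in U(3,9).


Hyperplanes of U(3,9) are flats of rank 2.
In a uniform matroid, these are exactly the (2)-element subsets.
Count = (9 choose 2) = 36.

36


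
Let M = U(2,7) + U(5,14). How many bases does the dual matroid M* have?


(M1+M2)* = M1* + M2*.
M1* = U(5,7), bases: C(7,5) = 21.
M2* = U(9,14), bases: C(14,9) = 2002.
|B(M*)| = 21 * 2002 = 42042.

42042


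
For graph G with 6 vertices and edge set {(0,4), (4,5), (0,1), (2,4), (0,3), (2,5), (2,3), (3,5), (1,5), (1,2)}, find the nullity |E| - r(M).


Cycle rank (nullity) = |E| - r(M) = |E| - (|V| - c).
|E| = 10, |V| = 6, c = 1.
Nullity = 10 - (6 - 1) = 10 - 5 = 5.

5


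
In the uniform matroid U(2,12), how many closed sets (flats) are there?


Flats of U(2,12): every subset of size < 2 is a flat, plus E itself.
Count = C(12,0) + C(12,1) + 1
     = 1 + 12 + 1
     = 14.

14


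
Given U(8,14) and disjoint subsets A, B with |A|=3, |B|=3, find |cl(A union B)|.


|A union B| = 3 + 3 = 6 (disjoint).
In U(8,14), cl(S) = S if |S| < 8, else cl(S) = E.
Since 6 < 8, cl(A union B) = A union B.
|cl(A union B)| = 6.

6


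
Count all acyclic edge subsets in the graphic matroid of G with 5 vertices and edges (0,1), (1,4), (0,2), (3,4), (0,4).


An independent set in a graphic matroid is an acyclic edge subset.
G has 5 vertices and 5 edges.
Enumerate all 2^5 = 32 subsets, checking for acyclicity.
Total independent sets = 28.

28


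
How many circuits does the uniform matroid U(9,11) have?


In U(9,11), circuits are the (10)-element subsets.
Any set of 10 elements is dependent, and removing any one element gives
an independent set of size 9, so it is a minimal dependent set.
Number of circuits = (11 choose 10) = 11.

11


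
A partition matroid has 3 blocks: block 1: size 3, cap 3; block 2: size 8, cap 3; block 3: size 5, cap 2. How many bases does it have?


A basis picks exactly ci elements from block i.
Number of bases = product of C(|Si|, ci).
= C(3,3) * C(8,3) * C(5,2)
= 1 * 56 * 10
= 560.

560


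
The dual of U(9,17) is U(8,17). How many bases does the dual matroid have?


The dual of U(r,n) is U(n-r, n) = U(8,17).
Bases of U(8,17) are all (8)-element subsets.
|B(M*)| = C(17,8) = 24310.

24310


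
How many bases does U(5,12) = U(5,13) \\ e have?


Deleting e from U(5,13) gives U(5,12) since n > r.
Bases of U(5,12) = C(12,5) = 792.

792


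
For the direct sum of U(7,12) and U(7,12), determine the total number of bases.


Bases of a direct sum M1 + M2: |B| = |B(M1)| * |B(M2)|.
|B(U(7,12))| = C(12,7) = 792.
|B(U(7,12))| = C(12,7) = 792.
Total bases = 792 * 792 = 627264.

627264


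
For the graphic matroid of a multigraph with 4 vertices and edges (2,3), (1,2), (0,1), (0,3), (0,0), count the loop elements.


In a graphic matroid, a loop is a self-loop edge (u,u) with rank 0.
Examining all 5 edges for self-loops...
Self-loops found: (0,0)
Number of loops = 1.

1


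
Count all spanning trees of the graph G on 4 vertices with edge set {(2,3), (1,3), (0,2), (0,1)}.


By Kirchhoff's matrix tree theorem, the number of spanning trees equals
the determinant of any cofactor of the Laplacian matrix L.
G has 4 vertices and 4 edges.
Computing the (3 x 3) cofactor determinant gives 4.

4


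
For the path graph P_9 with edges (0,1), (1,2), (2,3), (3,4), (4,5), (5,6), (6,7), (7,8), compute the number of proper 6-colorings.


P(P_9, k) = k * (k-1)^(8).
P(6) = 6 * 5^8 = 6 * 390625 = 2343750.

2343750


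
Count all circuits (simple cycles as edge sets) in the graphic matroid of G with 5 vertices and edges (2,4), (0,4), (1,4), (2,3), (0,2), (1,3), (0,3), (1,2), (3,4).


A circuit in a graphic matroid = edge set of a simple cycle.
G has 5 vertices and 9 edges.
Enumerating all minimal edge subsets forming cycles...
Total circuits found: 22.

22


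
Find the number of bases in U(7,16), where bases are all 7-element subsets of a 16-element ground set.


Bases of U(7,16) are all 7-element subsets of the 16-element ground set.
Number of bases = C(16,7).
C(16,7) = 11440.

11440


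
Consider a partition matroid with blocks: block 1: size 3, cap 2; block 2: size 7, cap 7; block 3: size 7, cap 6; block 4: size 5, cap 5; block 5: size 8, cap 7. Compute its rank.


Rank of a partition matroid = sum of min(|Si|, ci) for each block.
= min(3,2) + min(7,7) + min(7,6) + min(5,5) + min(8,7)
= 2 + 7 + 6 + 5 + 7
= 27.

27


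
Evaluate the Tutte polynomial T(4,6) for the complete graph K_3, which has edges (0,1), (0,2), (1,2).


T(K_3; x,y) = x^2 + x + y.
T(4,6) = 16 + 4 + 6 = 26.

26


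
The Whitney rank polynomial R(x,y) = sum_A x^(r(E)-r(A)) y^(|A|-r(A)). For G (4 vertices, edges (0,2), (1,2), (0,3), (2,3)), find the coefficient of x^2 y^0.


R(x,y) = sum over A in 2^E of x^(r(E)-r(A)) * y^(|A|-r(A)).
G has 4 vertices, 4 edges. r(E) = 3.
Enumerate all 2^4 = 16 subsets.
Count subsets with r(E)-r(A)=2 and |A|-r(A)=0: 4.

4


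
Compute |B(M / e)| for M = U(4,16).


Contracting e from U(4,16) gives U(3,15).
Bases of U(3,15) = C(15,3) = 15! / (3! * 12!) = 455.

455


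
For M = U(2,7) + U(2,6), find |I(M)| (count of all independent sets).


For a direct sum, |I(M1+M2)| = |I(M1)| * |I(M2)|.
|I(U(2,7))| = sum C(7,k) for k=0..2 = 29.
|I(U(2,6))| = sum C(6,k) for k=0..2 = 22.
Total = 29 * 22 = 638.

638


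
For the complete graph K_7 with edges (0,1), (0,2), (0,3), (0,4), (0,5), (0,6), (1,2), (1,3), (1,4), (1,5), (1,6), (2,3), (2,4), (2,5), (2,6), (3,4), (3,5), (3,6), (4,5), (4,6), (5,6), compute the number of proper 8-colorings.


P(K_7, k) = k(k-1)(k-2)...(k-6).
P(8) = (8) * (7) * (6) * (5) * (4) * (3) * (2) = 40320.

40320


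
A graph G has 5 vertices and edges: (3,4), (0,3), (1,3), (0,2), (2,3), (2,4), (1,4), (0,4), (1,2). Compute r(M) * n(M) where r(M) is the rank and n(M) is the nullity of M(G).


r(M) = |V| - c = 5 - 1 = 4.
nullity = |E| - r(M) = 9 - 4 = 5.
Product = 4 * 5 = 20.

20


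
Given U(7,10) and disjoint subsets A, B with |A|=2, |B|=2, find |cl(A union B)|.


|A union B| = 2 + 2 = 4 (disjoint).
In U(7,10), cl(S) = S if |S| < 7, else cl(S) = E.
Since 4 < 7, cl(A union B) = A union B.
|cl(A union B)| = 4.

4


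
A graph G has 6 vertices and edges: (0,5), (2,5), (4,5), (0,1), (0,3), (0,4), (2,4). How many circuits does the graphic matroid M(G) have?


A circuit in a graphic matroid = edge set of a simple cycle.
G has 6 vertices and 7 edges.
Enumerating all minimal edge subsets forming cycles...
Total circuits found: 3.

3


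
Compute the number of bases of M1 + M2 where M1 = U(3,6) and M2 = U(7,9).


Bases of a direct sum M1 + M2: |B| = |B(M1)| * |B(M2)|.
|B(U(3,6))| = C(6,3) = 20.
|B(U(7,9))| = C(9,7) = 36.
Total bases = 20 * 36 = 720.

720


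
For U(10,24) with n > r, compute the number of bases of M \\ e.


Deleting e from U(10,24) gives U(10,23) since n > r.
Bases of U(10,23) = C(23,10) = 23! / (10! * 13!) = 1144066.

1144066


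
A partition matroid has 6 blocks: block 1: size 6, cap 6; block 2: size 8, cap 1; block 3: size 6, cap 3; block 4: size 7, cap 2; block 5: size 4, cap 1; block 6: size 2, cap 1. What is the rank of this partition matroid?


Rank of a partition matroid = sum of min(|Si|, ci) for each block.
= min(6,6) + min(8,1) + min(6,3) + min(7,2) + min(4,1) + min(2,1)
= 6 + 1 + 3 + 2 + 1 + 1
= 14.

14


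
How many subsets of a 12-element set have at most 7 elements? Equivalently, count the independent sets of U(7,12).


Independent sets of U(7,12) are all subsets of size <= 7.
Count = C(12,0) + C(12,1) + C(12,2) + C(12,3) + C(12,4) + C(12,5) + C(12,6) + C(12,7)
     = 1 + 12 + 66 + 220 + 495 + 792 + 924 + 792
     = 3302.

3302


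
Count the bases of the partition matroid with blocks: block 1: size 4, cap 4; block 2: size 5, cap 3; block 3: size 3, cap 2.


A basis picks exactly ci elements from block i.
Number of bases = product of C(|Si|, ci).
= C(4,4) * C(5,3) * C(3,2)
= 1 * 10 * 3
= 30.

30


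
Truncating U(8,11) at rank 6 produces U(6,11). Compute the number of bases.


Truncating U(8,11) to rank 6 gives U(6,11).
Bases of U(6,11) are all 6-element subsets of 11 elements.
Number of bases = (11 choose 6) = 462.

462


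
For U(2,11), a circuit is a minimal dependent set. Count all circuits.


In U(2,11), circuits are the (3)-element subsets.
Any set of 3 elements is dependent, and removing any one element gives
an independent set of size 2, so it is a minimal dependent set.
Number of circuits = C(11,3) = (11 * 10 * 9) / (1 * 2 * 3) = 165.

165


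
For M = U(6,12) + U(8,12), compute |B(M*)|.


(M1+M2)* = M1* + M2*.
M1* = U(6,12), bases: C(12,6) = 924.
M2* = U(4,12), bases: C(12,4) = 495.
|B(M*)| = 924 * 495 = 457380.

457380


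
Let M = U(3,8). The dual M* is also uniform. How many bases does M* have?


The dual of U(r,n) is U(n-r, n) = U(5,8).
Bases of U(5,8) are all (5)-element subsets.
|B(M*)| = C(8,5) = 8! / (5! * 3!) = 56.

56


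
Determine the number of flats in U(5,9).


Flats of U(5,9): every subset of size < 5 is a flat, plus E itself.
Count = C(9,0) + C(9,1) + C(9,2) + C(9,3) + C(9,4) + 1
     = 1 + 9 + 36 + 84 + 126 + 1
     = 257.

257


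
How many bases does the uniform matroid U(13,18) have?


Bases of U(13,18) are all 13-element subsets of the 18-element ground set.
Number of bases = C(18,13).
C(18,13) = 18! / (13! * 5!) = 8568.

8568


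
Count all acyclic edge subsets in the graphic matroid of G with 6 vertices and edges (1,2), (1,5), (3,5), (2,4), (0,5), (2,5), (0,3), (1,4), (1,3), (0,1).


An independent set in a graphic matroid is an acyclic edge subset.
G has 6 vertices and 10 edges.
Enumerate all 2^10 = 1024 subsets, checking for acyclicity.
Total independent sets = 436.

436


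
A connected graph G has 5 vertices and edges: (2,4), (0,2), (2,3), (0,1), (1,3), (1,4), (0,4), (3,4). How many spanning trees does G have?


By Kirchhoff's matrix tree theorem, the number of spanning trees equals
the determinant of any cofactor of the Laplacian matrix L.
G has 5 vertices and 8 edges.
Computing the (4 x 4) cofactor determinant gives 45.

45


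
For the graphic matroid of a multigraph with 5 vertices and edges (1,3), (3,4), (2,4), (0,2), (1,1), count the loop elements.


In a graphic matroid, a loop is a self-loop edge (u,u) with rank 0.
Examining all 5 edges for self-loops...
Self-loops found: (1,1)
Number of loops = 1.

1


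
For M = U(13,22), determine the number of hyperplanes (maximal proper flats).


Hyperplanes of U(13,22) are flats of rank 12.
In a uniform matroid, these are exactly the (12)-element subsets.
Count = C(22,12) = 646646.

646646


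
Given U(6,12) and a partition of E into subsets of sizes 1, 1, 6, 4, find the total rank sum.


r(Ai) = min(|Ai|, 6) for each part.
Sum = min(1,6) + min(1,6) + min(6,6) + min(4,6)
    = 1 + 1 + 6 + 4
    = 12.

12


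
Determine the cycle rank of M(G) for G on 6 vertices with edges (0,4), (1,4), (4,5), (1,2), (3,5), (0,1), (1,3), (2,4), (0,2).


Cycle rank (nullity) = |E| - r(M) = |E| - (|V| - c).
|E| = 9, |V| = 6, c = 1.
Nullity = 9 - (6 - 1) = 9 - 5 = 4.

4


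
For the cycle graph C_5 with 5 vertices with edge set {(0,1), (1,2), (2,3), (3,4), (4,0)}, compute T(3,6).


T(C_5; x,y) = x + x^2 + ... + x^(4) + y.
T(3,6) = 3^1 + 3^2 + 3^3 + 3^4 + 6
= 3 + 9 + 27 + 81 + 6
= 126.

126


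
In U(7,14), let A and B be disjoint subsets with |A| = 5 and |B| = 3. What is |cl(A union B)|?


|A union B| = 5 + 3 = 8 (disjoint).
In U(7,14), cl(S) = S if |S| < 7, else cl(S) = E.
Since 8 >= 7, cl(A union B) = E.
|cl(A union B)| = 14.

14


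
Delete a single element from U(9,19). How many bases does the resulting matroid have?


Deleting e from U(9,19) gives U(9,18) since n > r.
Bases of U(9,18) = (18 choose 9) = 48620.

48620


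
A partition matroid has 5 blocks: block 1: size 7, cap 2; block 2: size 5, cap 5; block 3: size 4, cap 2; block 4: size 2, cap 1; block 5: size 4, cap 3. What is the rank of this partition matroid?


Rank of a partition matroid = sum of min(|Si|, ci) for each block.
= min(7,2) + min(5,5) + min(4,2) + min(2,1) + min(4,3)
= 2 + 5 + 2 + 1 + 3
= 13.

13


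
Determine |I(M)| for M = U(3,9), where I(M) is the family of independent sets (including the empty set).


Independent sets of U(3,9) are all subsets of size <= 3.
Count = C(9,0) + C(9,1) + C(9,2) + C(9,3)
     = 1 + 9 + 36 + 84
     = 130.

130


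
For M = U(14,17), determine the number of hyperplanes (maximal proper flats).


Hyperplanes of U(14,17) are flats of rank 13.
In a uniform matroid, these are exactly the (13)-element subsets.
Count = (17 choose 13) = 2380.

2380


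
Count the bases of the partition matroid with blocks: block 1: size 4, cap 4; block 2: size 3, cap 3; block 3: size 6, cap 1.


A basis picks exactly ci elements from block i.
Number of bases = product of C(|Si|, ci).
= C(4,4) * C(3,3) * C(6,1)
= 1 * 1 * 6
= 6.

6


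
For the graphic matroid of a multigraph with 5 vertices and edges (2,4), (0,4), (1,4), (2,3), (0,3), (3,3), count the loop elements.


In a graphic matroid, a loop is a self-loop edge (u,u) with rank 0.
Examining all 6 edges for self-loops...
Self-loops found: (3,3)
Number of loops = 1.

1


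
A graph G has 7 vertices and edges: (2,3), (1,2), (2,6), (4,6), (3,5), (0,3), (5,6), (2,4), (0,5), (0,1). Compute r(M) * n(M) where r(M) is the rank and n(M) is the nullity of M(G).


r(M) = |V| - c = 7 - 1 = 6.
nullity = |E| - r(M) = 10 - 6 = 4.
Product = 6 * 4 = 24.

24


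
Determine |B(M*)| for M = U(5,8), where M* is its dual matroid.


The dual of U(r,n) is U(n-r, n) = U(3,8).
Bases of U(3,8) are all (3)-element subsets.
|B(M*)| = C(8,3) = (8 * 7 * 6) / (1 * 2 * 3) = 56.

56


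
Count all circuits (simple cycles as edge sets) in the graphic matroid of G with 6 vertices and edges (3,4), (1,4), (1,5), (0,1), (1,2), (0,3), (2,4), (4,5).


A circuit in a graphic matroid = edge set of a simple cycle.
G has 6 vertices and 8 edges.
Enumerating all minimal edge subsets forming cycles...
Total circuits found: 6.

6


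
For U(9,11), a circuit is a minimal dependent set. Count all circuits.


In U(9,11), circuits are the (10)-element subsets.
Any set of 10 elements is dependent, and removing any one element gives
an independent set of size 9, so it is a minimal dependent set.
Number of circuits = C(11,10) = 11! / (10! * 1!) = 11.

11


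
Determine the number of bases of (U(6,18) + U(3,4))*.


(M1+M2)* = M1* + M2*.
M1* = U(12,18), bases: C(18,12) = 18564.
M2* = U(1,4), bases: C(4,1) = 4.
|B(M*)| = 18564 * 4 = 74256.

74256


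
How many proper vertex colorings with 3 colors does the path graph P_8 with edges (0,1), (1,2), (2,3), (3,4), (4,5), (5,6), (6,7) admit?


P(P_8, k) = k * (k-1)^(7).
P(3) = 3 * 2^7 = 3 * 128 = 384.

384


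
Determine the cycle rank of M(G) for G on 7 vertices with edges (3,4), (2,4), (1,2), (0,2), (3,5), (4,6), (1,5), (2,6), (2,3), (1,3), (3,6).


Cycle rank (nullity) = |E| - r(M) = |E| - (|V| - c).
|E| = 11, |V| = 7, c = 1.
Nullity = 11 - (7 - 1) = 11 - 6 = 5.

5


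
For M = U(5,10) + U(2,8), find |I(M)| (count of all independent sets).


For a direct sum, |I(M1+M2)| = |I(M1)| * |I(M2)|.
|I(U(5,10))| = sum C(10,k) for k=0..5 = 638.
|I(U(2,8))| = sum C(8,k) for k=0..2 = 37.
Total = 638 * 37 = 23606.

23606


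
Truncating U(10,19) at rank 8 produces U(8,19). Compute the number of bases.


Truncating U(10,19) to rank 8 gives U(8,19).
Bases of U(8,19) are all 8-element subsets of 19 elements.
Number of bases = C(19,8) = 19! / (8! * 11!) = 75582.

75582


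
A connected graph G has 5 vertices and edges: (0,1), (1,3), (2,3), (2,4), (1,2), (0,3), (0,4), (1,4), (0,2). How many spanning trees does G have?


By Kirchhoff's matrix tree theorem, the number of spanning trees equals
the determinant of any cofactor of the Laplacian matrix L.
G has 5 vertices and 9 edges.
Computing the (4 x 4) cofactor determinant gives 75.

75


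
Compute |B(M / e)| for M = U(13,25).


Contracting e from U(13,25) gives U(12,24).
Bases of U(12,24) = C(24,12) = 2704156.

2704156


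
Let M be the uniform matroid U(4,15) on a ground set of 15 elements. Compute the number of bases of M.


Bases of U(4,15) are all 4-element subsets of the 15-element ground set.
Number of bases = C(15,4).
C(15,4) = 15! / (4! * 11!) = 1365.

1365


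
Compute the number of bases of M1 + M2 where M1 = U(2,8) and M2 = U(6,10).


Bases of a direct sum M1 + M2: |B| = |B(M1)| * |B(M2)|.
|B(U(2,8))| = C(8,2) = 28.
|B(U(6,10))| = C(10,6) = 210.
Total bases = 28 * 210 = 5880.

5880


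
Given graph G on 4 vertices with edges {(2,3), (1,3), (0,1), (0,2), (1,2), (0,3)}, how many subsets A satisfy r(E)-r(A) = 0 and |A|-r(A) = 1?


R(x,y) = sum over A in 2^E of x^(r(E)-r(A)) * y^(|A|-r(A)).
G has 4 vertices, 6 edges. r(E) = 3.
Enumerate all 2^6 = 64 subsets.
Count subsets with r(E)-r(A)=0 and |A|-r(A)=1: 15.

15


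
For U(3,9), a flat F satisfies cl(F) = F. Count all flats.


Flats of U(3,9): every subset of size < 3 is a flat, plus E itself.
Count = (9 choose 0) + (9 choose 1) + (9 choose 2) + 1
     = 1 + 9 + 36 + 1
     = 47.

47


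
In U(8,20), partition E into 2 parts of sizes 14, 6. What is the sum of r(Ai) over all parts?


r(Ai) = min(|Ai|, 8) for each part.
Sum = min(14,8) + min(6,8)
    = 8 + 6
    = 14.

14


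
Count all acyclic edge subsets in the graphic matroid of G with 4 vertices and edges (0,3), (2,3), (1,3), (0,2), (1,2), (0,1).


An independent set in a graphic matroid is an acyclic edge subset.
G has 4 vertices and 6 edges.
Enumerate all 2^6 = 64 subsets, checking for acyclicity.
Total independent sets = 38.

38


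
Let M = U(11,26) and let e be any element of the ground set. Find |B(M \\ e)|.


Deleting e from U(11,26) gives U(11,25) since n > r.
Bases of U(11,25) = C(25,11) = 4457400.

4457400


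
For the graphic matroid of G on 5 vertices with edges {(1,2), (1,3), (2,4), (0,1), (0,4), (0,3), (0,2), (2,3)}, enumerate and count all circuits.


A circuit in a graphic matroid = edge set of a simple cycle.
G has 5 vertices and 8 edges.
Enumerating all minimal edge subsets forming cycles...
Total circuits found: 12.

12


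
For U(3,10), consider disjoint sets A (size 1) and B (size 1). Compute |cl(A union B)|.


|A union B| = 1 + 1 = 2 (disjoint).
In U(3,10), cl(S) = S if |S| < 3, else cl(S) = E.
Since 2 < 3, cl(A union B) = A union B.
|cl(A union B)| = 2.

2


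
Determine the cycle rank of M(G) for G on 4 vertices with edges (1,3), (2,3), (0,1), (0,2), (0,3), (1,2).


Cycle rank (nullity) = |E| - r(M) = |E| - (|V| - c).
|E| = 6, |V| = 4, c = 1.
Nullity = 6 - (4 - 1) = 6 - 3 = 3.

3


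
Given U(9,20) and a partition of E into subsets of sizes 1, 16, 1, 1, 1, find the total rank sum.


r(Ai) = min(|Ai|, 9) for each part.
Sum = min(1,9) + min(16,9) + min(1,9) + min(1,9) + min(1,9)
    = 1 + 9 + 1 + 1 + 1
    = 13.

13


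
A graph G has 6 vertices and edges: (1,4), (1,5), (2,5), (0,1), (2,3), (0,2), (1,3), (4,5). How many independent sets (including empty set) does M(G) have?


An independent set in a graphic matroid is an acyclic edge subset.
G has 6 vertices and 8 edges.
Enumerate all 2^8 = 256 subsets, checking for acyclicity.
Total independent sets = 186.

186


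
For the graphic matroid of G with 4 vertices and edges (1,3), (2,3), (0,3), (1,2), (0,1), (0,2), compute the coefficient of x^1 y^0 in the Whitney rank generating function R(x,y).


R(x,y) = sum over A in 2^E of x^(r(E)-r(A)) * y^(|A|-r(A)).
G has 4 vertices, 6 edges. r(E) = 3.
Enumerate all 2^6 = 64 subsets.
Count subsets with r(E)-r(A)=1 and |A|-r(A)=0: 15.

15


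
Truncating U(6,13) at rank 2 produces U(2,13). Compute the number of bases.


Truncating U(6,13) to rank 2 gives U(2,13).
Bases of U(2,13) are all 2-element subsets of 13 elements.
Number of bases = C(13,2) = 13! / (2! * 11!) = 78.

78


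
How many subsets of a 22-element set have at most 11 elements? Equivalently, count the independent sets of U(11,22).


Independent sets of U(11,22) are all subsets of size <= 11.
Count = (22 choose 0) + (22 choose 1) + (22 choose 2) + (22 choose 3) + (22 choose 4) + (22 choose 5) + (22 choose 6) + (22 choose 7) + (22 choose 8) + (22 choose 9) + (22 choose 10) + (22 choose 11)
     = 1 + 22 + 231 + 1540 + 7315 + 26334 + 74613 + 170544 + 319770 + 497420 + 646646 + 705432
     = 2449868.

2449868


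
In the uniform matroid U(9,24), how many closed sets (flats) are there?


Flats of U(9,24): every subset of size < 9 is a flat, plus E itself.
Count = C(24,0) + C(24,1) + C(24,2) + C(24,3) + C(24,4) + C(24,5) + C(24,6) + C(24,7) + C(24,8) + 1
     = 1 + 24 + 276 + 2024 + 10626 + 42504 + 134596 + 346104 + 735471 + 1
     = 1271627.

1271627


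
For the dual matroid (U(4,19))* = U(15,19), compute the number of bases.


The dual of U(r,n) is U(n-r, n) = U(15,19).
Bases of U(15,19) are all (15)-element subsets.
|B(M*)| = C(19,15) = 3876.

3876


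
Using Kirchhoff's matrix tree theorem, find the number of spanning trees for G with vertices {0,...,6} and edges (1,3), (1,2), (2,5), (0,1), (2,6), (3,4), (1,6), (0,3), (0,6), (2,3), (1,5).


By Kirchhoff's matrix tree theorem, the number of spanning trees equals
the determinant of any cofactor of the Laplacian matrix L.
G has 7 vertices and 11 edges.
Computing the (6 x 6) cofactor determinant gives 111.

111


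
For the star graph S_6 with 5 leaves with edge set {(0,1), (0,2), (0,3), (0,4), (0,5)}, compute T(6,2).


A star on 6 vertices is a tree with 5 edges.
T(x,y) = x^(5) for any tree.
T(6,2) = 6^5 = 7776.

7776


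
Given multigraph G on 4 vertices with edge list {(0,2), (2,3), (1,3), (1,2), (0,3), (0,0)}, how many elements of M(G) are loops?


In a graphic matroid, a loop is a self-loop edge (u,u) with rank 0.
Examining all 6 edges for self-loops...
Self-loops found: (0,0)
Number of loops = 1.

1


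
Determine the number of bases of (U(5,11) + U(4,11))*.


(M1+M2)* = M1* + M2*.
M1* = U(6,11), bases: C(11,6) = 462.
M2* = U(7,11), bases: C(11,7) = 330.
|B(M*)| = 462 * 330 = 152460.

152460


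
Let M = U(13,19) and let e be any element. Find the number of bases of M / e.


Contracting e from U(13,19) gives U(12,18).
Bases of U(12,18) = C(18,12) = 18! / (12! * 6!) = 18564.

18564


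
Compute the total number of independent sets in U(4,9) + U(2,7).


For a direct sum, |I(M1+M2)| = |I(M1)| * |I(M2)|.
|I(U(4,9))| = sum C(9,k) for k=0..4 = 256.
|I(U(2,7))| = sum C(7,k) for k=0..2 = 29.
Total = 256 * 29 = 7424.

7424


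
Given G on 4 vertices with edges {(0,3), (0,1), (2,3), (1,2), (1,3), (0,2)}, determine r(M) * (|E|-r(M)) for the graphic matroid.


r(M) = |V| - c = 4 - 1 = 3.
nullity = |E| - r(M) = 6 - 3 = 3.
Product = 3 * 3 = 9.

9


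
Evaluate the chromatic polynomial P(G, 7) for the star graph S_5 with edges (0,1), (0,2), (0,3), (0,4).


P(tree, k) = k * (k-1)^(4) for any tree on 5 vertices.
P(7) = 7 * 6^4 = 7 * 1296 = 9072.

9072


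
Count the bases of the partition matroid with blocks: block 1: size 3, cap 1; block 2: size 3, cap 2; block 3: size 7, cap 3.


A basis picks exactly ci elements from block i.
Number of bases = product of C(|Si|, ci).
= C(3,1) * C(3,2) * C(7,3)
= 3 * 3 * 35
= 315.

315


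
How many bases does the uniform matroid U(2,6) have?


Bases of U(2,6) are all 2-element subsets of the 6-element ground set.
Number of bases = C(6,2).
C(6,2) = (6 * 5) / (1 * 2) = 15.

15


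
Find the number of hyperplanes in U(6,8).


Hyperplanes of U(6,8) are flats of rank 5.
In a uniform matroid, these are exactly the (5)-element subsets.
Count = C(8,5) = 8! / (5! * 3!) = 56.

56


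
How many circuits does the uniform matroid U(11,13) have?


In U(11,13), circuits are the (12)-element subsets.
Any set of 12 elements is dependent, and removing any one element gives
an independent set of size 11, so it is a minimal dependent set.
Number of circuits = C(13,12) = 13! / (12! * 1!) = 13.

13


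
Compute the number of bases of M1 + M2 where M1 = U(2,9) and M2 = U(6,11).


Bases of a direct sum M1 + M2: |B| = |B(M1)| * |B(M2)|.
|B(U(2,9))| = C(9,2) = 36.
|B(U(6,11))| = C(11,6) = 462.
Total bases = 36 * 462 = 16632.

16632


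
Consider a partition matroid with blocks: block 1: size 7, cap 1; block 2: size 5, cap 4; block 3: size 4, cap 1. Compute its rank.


Rank of a partition matroid = sum of min(|Si|, ci) for each block.
= min(7,1) + min(5,4) + min(4,1)
= 1 + 4 + 1
= 6.

6


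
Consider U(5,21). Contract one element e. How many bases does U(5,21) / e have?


Contracting e from U(5,21) gives U(4,20).
Bases of U(4,20) = C(20,4) = 20! / (4! * 16!) = 4845.

4845


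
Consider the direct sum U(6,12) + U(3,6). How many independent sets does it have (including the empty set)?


For a direct sum, |I(M1+M2)| = |I(M1)| * |I(M2)|.
|I(U(6,12))| = sum C(12,k) for k=0..6 = 2510.
|I(U(3,6))| = sum C(6,k) for k=0..3 = 42.
Total = 2510 * 42 = 105420.

105420


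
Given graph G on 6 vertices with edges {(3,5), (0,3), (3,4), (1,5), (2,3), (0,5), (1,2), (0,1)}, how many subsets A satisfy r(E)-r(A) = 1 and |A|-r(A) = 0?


R(x,y) = sum over A in 2^E of x^(r(E)-r(A)) * y^(|A|-r(A)).
G has 6 vertices, 8 edges. r(E) = 5.
Enumerate all 2^8 = 256 subsets.
Count subsets with r(E)-r(A)=1 and |A|-r(A)=0: 57.

57


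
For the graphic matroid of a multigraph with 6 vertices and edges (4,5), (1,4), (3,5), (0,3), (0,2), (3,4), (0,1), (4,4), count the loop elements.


In a graphic matroid, a loop is a self-loop edge (u,u) with rank 0.
Examining all 8 edges for self-loops...
Self-loops found: (4,4)
Number of loops = 1.

1


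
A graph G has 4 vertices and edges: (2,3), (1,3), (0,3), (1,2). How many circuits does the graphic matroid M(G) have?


A circuit in a graphic matroid = edge set of a simple cycle.
G has 4 vertices and 4 edges.
Enumerating all minimal edge subsets forming cycles...
Total circuits found: 1.

1


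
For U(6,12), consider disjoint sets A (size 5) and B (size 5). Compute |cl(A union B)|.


|A union B| = 5 + 5 = 10 (disjoint).
In U(6,12), cl(S) = S if |S| < 6, else cl(S) = E.
Since 10 >= 6, cl(A union B) = E.
|cl(A union B)| = 12.

12


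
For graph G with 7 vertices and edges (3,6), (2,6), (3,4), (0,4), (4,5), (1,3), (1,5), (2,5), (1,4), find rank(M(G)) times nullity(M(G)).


r(M) = |V| - c = 7 - 1 = 6.
nullity = |E| - r(M) = 9 - 6 = 3.
Product = 6 * 3 = 18.

18


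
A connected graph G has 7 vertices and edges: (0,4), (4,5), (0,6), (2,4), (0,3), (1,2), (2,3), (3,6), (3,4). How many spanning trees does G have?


By Kirchhoff's matrix tree theorem, the number of spanning trees equals
the determinant of any cofactor of the Laplacian matrix L.
G has 7 vertices and 9 edges.
Computing the (6 x 6) cofactor determinant gives 21.

21


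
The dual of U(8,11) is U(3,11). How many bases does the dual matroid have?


The dual of U(r,n) is U(n-r, n) = U(3,11).
Bases of U(3,11) are all (3)-element subsets.
|B(M*)| = C(11,3) = (11 * 10 * 9) / (1 * 2 * 3) = 165.

165


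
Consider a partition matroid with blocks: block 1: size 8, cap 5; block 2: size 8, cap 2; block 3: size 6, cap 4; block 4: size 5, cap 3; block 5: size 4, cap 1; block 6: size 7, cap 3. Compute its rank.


Rank of a partition matroid = sum of min(|Si|, ci) for each block.
= min(8,5) + min(8,2) + min(6,4) + min(5,3) + min(4,1) + min(7,3)
= 5 + 2 + 4 + 3 + 1 + 3
= 18.

18


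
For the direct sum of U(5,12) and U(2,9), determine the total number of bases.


Bases of a direct sum M1 + M2: |B| = |B(M1)| * |B(M2)|.
|B(U(5,12))| = C(12,5) = 792.
|B(U(2,9))| = C(9,2) = 36.
Total bases = 792 * 36 = 28512.

28512


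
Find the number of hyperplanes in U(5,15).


Hyperplanes of U(5,15) are flats of rank 4.
In a uniform matroid, these are exactly the (4)-element subsets.
Count = C(15,4) = (15 * 14 * 13 * 12) / (1 * 2 * 3 * 4) = 1365.

1365


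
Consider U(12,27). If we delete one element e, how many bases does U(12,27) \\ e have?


Deleting e from U(12,27) gives U(12,26) since n > r.
Bases of U(12,26) = C(26,12) = 9657700.

9657700


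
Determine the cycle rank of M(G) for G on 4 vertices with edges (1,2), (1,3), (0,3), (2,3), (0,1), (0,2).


Cycle rank (nullity) = |E| - r(M) = |E| - (|V| - c).
|E| = 6, |V| = 4, c = 1.
Nullity = 6 - (4 - 1) = 6 - 3 = 3.

3


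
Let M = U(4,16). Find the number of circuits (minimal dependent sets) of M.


In U(4,16), circuits are the (5)-element subsets.
Any set of 5 elements is dependent, and removing any one element gives
an independent set of size 4, so it is a minimal dependent set.
Number of circuits = (16 choose 5) = 4368.

4368


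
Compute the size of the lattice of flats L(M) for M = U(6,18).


Flats of U(6,18): every subset of size < 6 is a flat, plus E itself.
Count = (18 choose 0) + (18 choose 1) + (18 choose 2) + (18 choose 3) + (18 choose 4) + (18 choose 5) + 1
     = 1 + 18 + 153 + 816 + 3060 + 8568 + 1
     = 12617.

12617


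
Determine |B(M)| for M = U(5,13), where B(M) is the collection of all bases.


Bases of U(5,13) are all 5-element subsets of the 13-element ground set.
Number of bases = C(13,5).
C(13,5) = 1287.

1287


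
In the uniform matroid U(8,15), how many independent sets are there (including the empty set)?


Independent sets of U(8,15) are all subsets of size <= 8.
Count = C(15,0) + C(15,1) + C(15,2) + C(15,3) + C(15,4) + C(15,5) + C(15,6) + C(15,7) + C(15,8)
     = 1 + 15 + 105 + 455 + 1365 + 3003 + 5005 + 6435 + 6435
     = 22819.

22819


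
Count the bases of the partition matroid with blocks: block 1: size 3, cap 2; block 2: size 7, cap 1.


A basis picks exactly ci elements from block i.
Number of bases = product of C(|Si|, ci).
= C(3,2) * C(7,1)
= 3 * 7
= 21.

21
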